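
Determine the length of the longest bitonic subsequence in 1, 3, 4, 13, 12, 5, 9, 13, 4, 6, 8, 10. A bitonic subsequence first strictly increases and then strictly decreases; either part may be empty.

One longest bitonic subsequence is 1, 3, 4, 13, 12, 9, 8 (positions 1,2,3,4,5,7,11): it rises to 13 then falls. Length 7 is optimal.

7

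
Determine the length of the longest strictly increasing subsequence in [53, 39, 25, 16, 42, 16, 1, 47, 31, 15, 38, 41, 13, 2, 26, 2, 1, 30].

4

Scanning left to right, the best length ending at each element is: 53→1, 39→1, 25→1, 16→1, 42→2, 16→1, 1→1, 47→3, 31→2, 15→2, 38→3, 41→4, 13→2, 2→2, 26→3, 2→2, 1→1, 30→4.
So the longest increasing subsequence has length 4, e.g. 25, 31, 38, 41.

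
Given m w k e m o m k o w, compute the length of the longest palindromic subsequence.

7

Using dp[i][j] = 2 + dp[i+1][j−1] if the ends match, else max(dp[i+1][j], dp[i][j−1]):
dp[1][10] = 7. A witness is wkmomkw at positions 2,3,5,6,7,8,10.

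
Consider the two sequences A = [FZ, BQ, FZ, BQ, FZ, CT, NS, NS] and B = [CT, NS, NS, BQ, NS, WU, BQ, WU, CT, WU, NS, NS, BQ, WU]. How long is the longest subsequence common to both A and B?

Backtracking the LCS table gives one alignment: BQ (A2,B4) → BQ (A4,B7) → CT (A6,B9) → NS (A7,B11) → NS (A8,B12).
So the longest common subsequence has length 5.

5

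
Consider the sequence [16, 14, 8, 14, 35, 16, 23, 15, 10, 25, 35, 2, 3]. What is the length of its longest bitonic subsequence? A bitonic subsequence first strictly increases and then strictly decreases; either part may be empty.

7

Let inc[i] be the LIS ending at i and dec[i] the longest strictly decreasing subsequence starting at i. inc = [1, 1, 1, 2, 3, 3, 4, 3, 2, 5, 6, 1, 2], dec = [4, 3, 2, 3, 5, 4, 4, 3, 2, 2, 2, 1, 1].
max_i inc[i]+dec[i]−1 = 7, with one witness 8, 14, 35, 23, 15, 10, 3.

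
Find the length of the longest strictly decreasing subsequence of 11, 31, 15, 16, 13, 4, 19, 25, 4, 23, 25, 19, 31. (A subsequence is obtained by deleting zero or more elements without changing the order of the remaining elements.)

One longest decreasing subsequence is 31, 15, 13, 4 (positions 2,3,5,6), of length 4; no longer one exists.

4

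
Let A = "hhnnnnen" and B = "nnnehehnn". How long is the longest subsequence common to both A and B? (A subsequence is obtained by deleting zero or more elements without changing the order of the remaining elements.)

5

A longest common subsequence is nnnnn (length 5); the LCS DP confirms no longer common subsequence exists.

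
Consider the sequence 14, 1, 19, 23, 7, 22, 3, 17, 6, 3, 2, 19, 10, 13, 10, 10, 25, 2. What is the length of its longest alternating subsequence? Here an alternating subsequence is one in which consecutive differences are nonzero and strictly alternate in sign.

Track the best alternating length ending on an up-step vs a down-step at each position: up/down = 1/1, 1/2, 3/1, 3/1, 3/4, 5/4, 3/6, 7/6, 7/8, 3/8, 3/8, 9/6, 9/10, 11/10, 9/12, 9/12, 13/1, 3/14.
The maximum over both is 14; one such subsequence is 14, 1, 19, 7, 22, 3, 17, 6, 19, 10, 13, 10, 25, 2.

14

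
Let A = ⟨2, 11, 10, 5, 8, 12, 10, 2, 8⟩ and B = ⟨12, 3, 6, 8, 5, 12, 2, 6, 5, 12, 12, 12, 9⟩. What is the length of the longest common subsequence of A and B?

A longest common subsequence is 2, 5, 12 (length 3); the LCS DP confirms no longer common subsequence exists.

3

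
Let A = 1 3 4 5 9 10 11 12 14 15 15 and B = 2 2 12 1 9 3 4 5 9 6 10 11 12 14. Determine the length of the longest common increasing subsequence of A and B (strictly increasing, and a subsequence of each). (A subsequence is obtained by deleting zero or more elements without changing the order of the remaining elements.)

For each value that appears in both, track the longest common increasing run ending there.
The best achievable length is 9; one witness is 1, 3, 4, 5, 9, 10, 11, 12, 14 (A-positions 1,2,3,4,5,6,7,8,9, B-positions 4,6,7,8,9,11,12,13,14).

9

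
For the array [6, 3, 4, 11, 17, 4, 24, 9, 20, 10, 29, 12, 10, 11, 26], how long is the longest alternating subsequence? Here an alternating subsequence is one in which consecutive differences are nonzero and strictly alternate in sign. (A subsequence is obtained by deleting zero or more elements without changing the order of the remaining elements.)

A longest alternating subsequence is 6, 3, 11, 4, 24, 9, 20, 10, 29, 10, 11 (positions 1,2,4,6,7,8,9,10,11,13,14); its 10 consecutive differences strictly alternate in sign, and length 11 is optimal.

11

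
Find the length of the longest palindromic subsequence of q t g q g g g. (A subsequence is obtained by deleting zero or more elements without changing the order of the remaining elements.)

Using dp[i][j] = 2 + dp[i+1][j−1] if the ends match, else max(dp[i+1][j], dp[i][j−1]):
dp[1][7] = 4. A witness is gggg at positions 3,5,6,7.

4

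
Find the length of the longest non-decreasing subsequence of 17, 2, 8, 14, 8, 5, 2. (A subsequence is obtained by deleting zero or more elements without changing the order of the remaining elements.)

3

Let dp[i] be the longest non-decreasing subsequence ending at position i. Then dp = [1, 1, 2, 3, 3, 2, 2].
The maximum is 3; one witness is 2, 8, 14 at positions 2,3,4.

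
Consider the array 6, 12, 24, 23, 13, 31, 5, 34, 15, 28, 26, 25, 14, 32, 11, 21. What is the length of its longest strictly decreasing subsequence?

6

Scanning left to right, the best length ending at each element is: 6→1, 12→1, 24→1, 23→2, 13→3, 31→1, 5→4, 34→1, 15→3, 28→2, 26→3, 25→4, 14→5, 32→2, 11→6, 21→5.
So the longest decreasing subsequence has length 6, e.g. 31, 28, 26, 25, 14, 11.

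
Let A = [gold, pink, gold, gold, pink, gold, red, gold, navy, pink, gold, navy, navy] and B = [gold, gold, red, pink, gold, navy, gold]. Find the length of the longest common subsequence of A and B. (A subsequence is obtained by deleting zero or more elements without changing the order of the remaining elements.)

Backtracking the LCS table gives one alignment: gold (A1,B1) → gold (A3,B2) → pink (A5,B4) → gold (A8,B5) → navy (A9,B6) → gold (A11,B7).
So the longest common subsequence has length 6.

6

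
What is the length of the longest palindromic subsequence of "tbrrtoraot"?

5

One longest palindromic subsequence is toaot (positions 1,6,8,9,10); it reads the same forward and backward, and the interval DP gives dp[1][10] = 5.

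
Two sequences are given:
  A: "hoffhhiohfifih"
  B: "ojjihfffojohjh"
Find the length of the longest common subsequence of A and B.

Backtracking the LCS table gives one alignment: h (A1,B5) → f (A3,B7) → f (A4,B8) → o (A8,B11) → h (A9,B12) → h (A14,B14).
So the longest common subsequence has length 6.

6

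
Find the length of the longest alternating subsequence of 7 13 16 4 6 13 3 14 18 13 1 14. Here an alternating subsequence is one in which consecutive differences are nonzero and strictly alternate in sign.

Track the best alternating length ending on an up-step vs a down-step at each position: up/down = 1/1, 2/1, 2/1, 1/3, 4/3, 4/3, 1/5, 6/3, 6/1, 6/7, 1/7, 8/7.
The maximum over both is 8; one such subsequence is 7, 13, 4, 6, 3, 14, 13, 14.

8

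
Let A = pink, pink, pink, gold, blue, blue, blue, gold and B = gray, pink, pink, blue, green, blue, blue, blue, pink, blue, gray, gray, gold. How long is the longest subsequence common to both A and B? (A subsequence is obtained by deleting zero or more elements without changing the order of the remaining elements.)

A longest common subsequence is pink, pink, blue, blue, blue, gold (length 6); the LCS DP confirms no longer common subsequence exists.

6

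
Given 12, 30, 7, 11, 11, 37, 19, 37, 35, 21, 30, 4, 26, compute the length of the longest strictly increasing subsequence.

Let dp[i] be the longest increasing subsequence ending at position i. Then dp = [1, 2, 1, 2, 2, 3, 3, 4, 4, 4, 5, 1, 5].
The maximum is 5; one witness is 7, 11, 19, 21, 30 at positions 3,4,7,10,11.

5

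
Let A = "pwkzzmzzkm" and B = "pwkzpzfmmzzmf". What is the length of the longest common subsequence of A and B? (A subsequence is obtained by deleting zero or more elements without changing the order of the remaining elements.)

9

A longest common subsequence is pwkzzmzzm (length 9); the LCS DP confirms no longer common subsequence exists.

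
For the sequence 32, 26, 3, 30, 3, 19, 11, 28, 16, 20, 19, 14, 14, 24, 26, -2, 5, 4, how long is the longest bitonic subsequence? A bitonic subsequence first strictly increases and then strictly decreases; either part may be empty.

Let inc[i] be the LIS ending at i and dec[i] the longest strictly decreasing subsequence starting at i. inc = [1, 1, 1, 2, 1, 2, 2, 3, 3, 4, 4, 3, 3, 5, 6, 1, 2, 2], dec = [8, 6, 2, 7, 2, 5, 3, 6, 4, 5, 4, 3, 3, 3, 3, 1, 2, 1].
max_i inc[i]+dec[i]−1 = 8, with one witness 32, 30, 28, 20, 19, 14, 5, 4.

8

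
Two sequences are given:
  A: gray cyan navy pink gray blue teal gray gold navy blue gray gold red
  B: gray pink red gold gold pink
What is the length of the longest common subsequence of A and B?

A longest common subsequence is gray, pink, gold, gold (length 4); the LCS DP confirms no longer common subsequence exists.

4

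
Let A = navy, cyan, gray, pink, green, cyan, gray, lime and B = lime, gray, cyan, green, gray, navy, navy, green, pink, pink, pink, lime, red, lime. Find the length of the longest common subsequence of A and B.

A longest common subsequence is cyan, gray, pink, lime (length 4); the LCS DP confirms no longer common subsequence exists.

4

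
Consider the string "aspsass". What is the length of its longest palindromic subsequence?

One longest palindromic subsequence is ssass (positions 2,4,5,6,7); it reads the same forward and backward, and the interval DP gives dp[1][7] = 5.

5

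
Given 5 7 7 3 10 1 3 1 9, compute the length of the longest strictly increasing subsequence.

Scanning left to right, the best length ending at each element is: 5→1, 7→2, 7→2, 3→1, 10→3, 1→1, 3→2, 1→1, 9→3.
So the longest increasing subsequence has length 3, e.g. 5, 7, 10.

3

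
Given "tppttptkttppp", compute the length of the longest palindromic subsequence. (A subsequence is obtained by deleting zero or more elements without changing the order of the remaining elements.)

9

Using dp[i][j] = 2 + dp[i+1][j−1] if the ends match, else max(dp[i+1][j], dp[i][j−1]):
dp[1][13] = 9. A witness is ppptttppp at positions 2,3,6,7,9,10,11,12,13.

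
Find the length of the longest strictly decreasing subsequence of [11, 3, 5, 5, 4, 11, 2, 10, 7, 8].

One longest decreasing subsequence is 11, 5, 4, 2 (positions 1,3,5,7), of length 4; no longer one exists.

4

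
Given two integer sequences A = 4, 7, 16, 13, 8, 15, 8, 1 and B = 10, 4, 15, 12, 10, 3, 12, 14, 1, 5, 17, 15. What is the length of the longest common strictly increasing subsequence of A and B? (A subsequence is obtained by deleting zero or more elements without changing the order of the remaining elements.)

2

A longest common strictly increasing subsequence is 4, 15 (length 2); it appears in order in both A and B, and no longer such subsequence exists.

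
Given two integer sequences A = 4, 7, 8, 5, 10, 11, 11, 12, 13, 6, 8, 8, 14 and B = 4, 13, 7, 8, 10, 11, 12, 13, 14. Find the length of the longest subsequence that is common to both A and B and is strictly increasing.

8

A longest common strictly increasing subsequence is 4, 7, 8, 10, 11, 12, 13, 14 (length 8); it appears in order in both A and B, and no longer such subsequence exists.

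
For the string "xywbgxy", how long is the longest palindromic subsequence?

3

One longest palindromic subsequence is yxy (positions 2,6,7); it reads the same forward and backward, and the interval DP gives dp[1][7] = 3.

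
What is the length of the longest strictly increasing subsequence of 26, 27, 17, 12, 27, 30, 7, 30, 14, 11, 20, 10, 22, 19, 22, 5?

4

Let dp[i] be the longest increasing subsequence ending at position i. Then dp = [1, 2, 1, 1, 2, 3, 1, 3, 2, 2, 3, 2, 4, 3, 4, 1].
The maximum is 4; one witness is 12, 14, 20, 22 at positions 4,9,11,13.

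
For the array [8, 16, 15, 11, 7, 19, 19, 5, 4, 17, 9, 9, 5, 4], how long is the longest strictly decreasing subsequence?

6

Scanning left to right, the best length ending at each element is: 8→1, 16→1, 15→2, 11→3, 7→4, 19→1, 19→1, 5→5, 4→6, 17→2, 9→4, 9→4, 5→5, 4→6.
So the longest decreasing subsequence has length 6, e.g. 16, 15, 11, 7, 5, 4.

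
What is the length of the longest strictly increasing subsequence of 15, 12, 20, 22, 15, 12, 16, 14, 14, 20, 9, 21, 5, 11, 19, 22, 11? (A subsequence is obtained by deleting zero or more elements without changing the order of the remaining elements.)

One longest increasing subsequence is 12, 15, 16, 20, 21, 22 (positions 2,5,7,10,12,16), of length 6; no longer one exists.

6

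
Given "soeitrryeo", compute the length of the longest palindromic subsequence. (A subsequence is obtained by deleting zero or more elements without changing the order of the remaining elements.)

6

Using dp[i][j] = 2 + dp[i+1][j−1] if the ends match, else max(dp[i+1][j], dp[i][j−1]):
dp[1][10] = 6. A witness is oerreo at positions 2,3,6,7,9,10.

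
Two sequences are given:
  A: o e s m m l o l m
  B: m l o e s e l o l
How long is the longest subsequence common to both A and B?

Backtracking the LCS table gives one alignment: o (A1,B3) → e (A2,B4) → s (A3,B5) → l (A6,B7) → o (A7,B8) → l (A8,B9).
So the longest common subsequence has length 6.

6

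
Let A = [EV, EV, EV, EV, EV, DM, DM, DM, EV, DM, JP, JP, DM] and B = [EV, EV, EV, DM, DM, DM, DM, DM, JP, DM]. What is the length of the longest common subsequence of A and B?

9

Backtracking the LCS table gives one alignment: EV (A1,B1) → EV (A2,B2) → EV (A3,B3) → DM (A6,B5) → DM (A7,B6) → DM (A8,B7) → DM (A10,B8) → JP (A12,B9) → DM (A13,B10).
So the longest common subsequence has length 9.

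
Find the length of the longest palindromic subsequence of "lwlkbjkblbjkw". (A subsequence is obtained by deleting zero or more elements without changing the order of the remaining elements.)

One longest palindromic subsequence is wkjblbjkw (positions 2,4,6,8,9,10,11,12,13); it reads the same forward and backward, and the interval DP gives dp[1][13] = 9.

9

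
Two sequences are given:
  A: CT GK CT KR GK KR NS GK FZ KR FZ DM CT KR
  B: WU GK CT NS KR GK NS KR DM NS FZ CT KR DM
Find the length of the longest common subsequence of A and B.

Backtracking the LCS table gives one alignment: GK (A2,B2) → CT (A3,B3) → KR (A4,B5) → GK (A5,B6) → KR (A6,B8) → NS (A7,B10) → FZ (A9,B11) → KR (A10,B13) → DM (A12,B14).
So the longest common subsequence has length 9.

9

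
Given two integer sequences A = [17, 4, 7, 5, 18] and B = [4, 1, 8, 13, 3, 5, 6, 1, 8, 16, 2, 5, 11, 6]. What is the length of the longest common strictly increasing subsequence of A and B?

For each value that appears in both, track the longest common increasing run ending there.
The best achievable length is 2; one witness is 4, 5 (A-positions 2,4, B-positions 1,6).

2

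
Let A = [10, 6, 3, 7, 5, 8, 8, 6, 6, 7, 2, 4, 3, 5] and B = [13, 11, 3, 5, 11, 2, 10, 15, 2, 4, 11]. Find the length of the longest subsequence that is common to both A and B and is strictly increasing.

A longest common strictly increasing subsequence is 3, 5 (length 2); it appears in order in both A and B, and no longer such subsequence exists.

2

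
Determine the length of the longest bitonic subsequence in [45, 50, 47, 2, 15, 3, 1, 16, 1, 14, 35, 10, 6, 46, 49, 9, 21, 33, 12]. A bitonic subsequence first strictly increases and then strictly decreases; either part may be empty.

8

Let inc[i] be the LIS ending at i and dec[i] the longest strictly decreasing subsequence starting at i. inc = [1, 2, 2, 1, 2, 2, 1, 3, 1, 3, 4, 3, 3, 5, 6, 4, 5, 6, 5], dec = [5, 6, 5, 2, 4, 2, 1, 4, 1, 3, 3, 2, 1, 3, 3, 1, 2, 2, 1].
max_i inc[i]+dec[i]−1 = 8, with one witness 2, 15, 16, 35, 46, 49, 33, 12.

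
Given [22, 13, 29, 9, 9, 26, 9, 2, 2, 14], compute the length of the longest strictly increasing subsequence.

Let dp[i] be the longest increasing subsequence ending at position i. Then dp = [1, 1, 2, 1, 1, 2, 1, 1, 1, 2].
The maximum is 2; one witness is 22, 29 at positions 1,3.

2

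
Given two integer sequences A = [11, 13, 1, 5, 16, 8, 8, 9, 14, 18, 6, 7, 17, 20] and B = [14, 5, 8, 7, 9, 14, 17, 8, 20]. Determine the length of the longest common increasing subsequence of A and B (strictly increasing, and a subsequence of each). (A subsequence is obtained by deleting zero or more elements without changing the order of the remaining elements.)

For each value that appears in both, track the longest common increasing run ending there.
The best achievable length is 6; one witness is 5, 8, 9, 14, 17, 20 (A-positions 4,6,8,9,13,14, B-positions 2,3,5,6,7,9).

6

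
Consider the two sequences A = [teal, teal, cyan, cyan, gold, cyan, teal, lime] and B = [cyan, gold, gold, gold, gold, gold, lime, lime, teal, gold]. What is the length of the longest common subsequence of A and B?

Backtracking the LCS table gives one alignment: cyan (A3,B1) → gold (A5,B6) → teal (A7,B9).
So the longest common subsequence has length 3.

3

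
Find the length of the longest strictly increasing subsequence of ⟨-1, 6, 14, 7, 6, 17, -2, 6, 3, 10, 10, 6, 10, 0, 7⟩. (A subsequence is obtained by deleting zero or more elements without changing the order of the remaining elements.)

Scanning left to right, the best length ending at each element is: -1→1, 6→2, 14→3, 7→3, 6→2, 17→4, -2→1, 6→2, 3→2, 10→4, 10→4, 6→3, 10→4, 0→2, 7→4.
So the longest increasing subsequence has length 4, e.g. -1, 6, 14, 17.

4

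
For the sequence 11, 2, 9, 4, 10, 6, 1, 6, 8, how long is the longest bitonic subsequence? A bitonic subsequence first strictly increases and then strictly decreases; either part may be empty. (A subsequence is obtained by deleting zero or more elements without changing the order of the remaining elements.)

5

Let inc[i] be the LIS ending at i and dec[i] the longest strictly decreasing subsequence starting at i. inc = [1, 1, 2, 2, 3, 3, 1, 3, 4], dec = [4, 2, 3, 2, 3, 2, 1, 1, 1].
max_i inc[i]+dec[i]−1 = 5, with one witness 2, 9, 10, 6, 1.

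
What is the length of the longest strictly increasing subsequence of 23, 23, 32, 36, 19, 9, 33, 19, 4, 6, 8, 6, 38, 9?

One longest increasing subsequence is 23, 32, 36, 38 (positions 1,3,4,13), of length 4; no longer one exists.

4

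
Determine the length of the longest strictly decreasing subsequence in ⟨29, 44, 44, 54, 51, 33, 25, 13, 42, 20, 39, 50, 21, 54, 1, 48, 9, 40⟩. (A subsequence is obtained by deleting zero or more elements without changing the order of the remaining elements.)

6

One longest decreasing subsequence is 54, 51, 33, 25, 13, 1 (positions 4,5,6,7,8,15), of length 6; no longer one exists.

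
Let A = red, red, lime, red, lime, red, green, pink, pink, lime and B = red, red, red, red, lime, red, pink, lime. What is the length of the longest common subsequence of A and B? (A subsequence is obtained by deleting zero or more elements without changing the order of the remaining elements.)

7

Backtracking the LCS table gives one alignment: red (A1,B2) → red (A2,B3) → red (A4,B4) → lime (A5,B5) → red (A6,B6) → pink (A9,B7) → lime (A10,B8).
So the longest common subsequence has length 7.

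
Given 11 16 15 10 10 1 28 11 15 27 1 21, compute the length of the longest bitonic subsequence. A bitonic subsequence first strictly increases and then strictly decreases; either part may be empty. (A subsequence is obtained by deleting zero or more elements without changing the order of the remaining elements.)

5

One longest bitonic subsequence is 11, 16, 15, 11, 1 (positions 1,2,3,8,11): it rises to 16 then falls. Length 5 is optimal.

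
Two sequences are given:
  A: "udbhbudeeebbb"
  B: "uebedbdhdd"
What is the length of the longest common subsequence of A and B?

5

Backtracking the LCS table gives one alignment: u (A1,B1) → d (A2,B5) → b (A3,B6) → h (A4,B8) → d (A7,B10).
So the longest common subsequence has length 5.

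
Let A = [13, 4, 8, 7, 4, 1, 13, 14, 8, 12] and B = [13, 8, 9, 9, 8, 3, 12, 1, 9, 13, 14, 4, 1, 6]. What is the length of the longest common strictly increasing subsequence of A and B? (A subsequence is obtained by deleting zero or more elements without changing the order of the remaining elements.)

3

For each value that appears in both, track the longest common increasing run ending there.
The best achievable length is 3; one witness is 8, 13, 14 (A-positions 3,7,8, B-positions 2,10,11).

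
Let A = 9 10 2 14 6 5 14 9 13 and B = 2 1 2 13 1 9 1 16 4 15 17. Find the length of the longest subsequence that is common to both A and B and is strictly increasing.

2

A longest common strictly increasing subsequence is 2, 13 (length 2); it appears in order in both A and B, and no longer such subsequence exists.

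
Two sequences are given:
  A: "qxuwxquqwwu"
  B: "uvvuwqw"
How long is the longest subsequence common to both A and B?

4

Backtracking the LCS table gives one alignment: u (A3,B4) → w (A4,B5) → q (A8,B6) → w (A10,B7).
So the longest common subsequence has length 4.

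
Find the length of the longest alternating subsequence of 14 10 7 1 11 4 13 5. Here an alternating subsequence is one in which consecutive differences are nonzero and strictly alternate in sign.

6

A longest alternating subsequence is 14, 10, 11, 4, 13, 5 (positions 1,2,5,6,7,8); its 5 consecutive differences strictly alternate in sign, and length 6 is optimal.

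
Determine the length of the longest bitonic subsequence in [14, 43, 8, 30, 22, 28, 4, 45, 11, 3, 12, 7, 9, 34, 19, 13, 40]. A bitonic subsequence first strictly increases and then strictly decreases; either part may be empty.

One longest bitonic subsequence is 14, 22, 28, 45, 34, 19, 13 (positions 1,5,6,8,14,15,16): it rises to 45 then falls. Length 7 is optimal.

7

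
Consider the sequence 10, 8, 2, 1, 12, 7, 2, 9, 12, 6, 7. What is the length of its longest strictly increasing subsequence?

4

Let dp[i] be the longest increasing subsequence ending at position i. Then dp = [1, 1, 1, 1, 2, 2, 2, 3, 4, 3, 4].
The maximum is 4; one witness is 2, 7, 9, 12 at positions 3,6,8,9.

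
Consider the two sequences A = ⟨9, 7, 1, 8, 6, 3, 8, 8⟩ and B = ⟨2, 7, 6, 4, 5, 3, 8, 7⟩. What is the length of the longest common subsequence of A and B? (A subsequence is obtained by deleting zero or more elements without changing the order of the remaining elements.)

4

Backtracking the LCS table gives one alignment: 7 (A2,B2) → 6 (A5,B3) → 3 (A6,B6) → 8 (A7,B7).
So the longest common subsequence has length 4.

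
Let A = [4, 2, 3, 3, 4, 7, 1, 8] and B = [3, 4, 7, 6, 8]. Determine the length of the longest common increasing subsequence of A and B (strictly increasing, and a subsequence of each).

4

For each value that appears in both, track the longest common increasing run ending there.
The best achievable length is 4; one witness is 3, 4, 7, 8 (A-positions 3,5,6,8, B-positions 1,2,3,5).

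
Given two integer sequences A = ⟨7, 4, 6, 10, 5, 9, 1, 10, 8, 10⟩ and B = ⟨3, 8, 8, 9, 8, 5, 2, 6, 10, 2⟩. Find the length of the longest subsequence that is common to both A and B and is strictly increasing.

2

A longest common strictly increasing subsequence is 6, 10 (length 2); it appears in order in both A and B, and no longer such subsequence exists.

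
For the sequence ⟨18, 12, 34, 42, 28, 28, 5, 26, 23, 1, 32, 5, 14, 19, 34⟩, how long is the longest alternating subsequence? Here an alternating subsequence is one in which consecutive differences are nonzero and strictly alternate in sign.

9

Track the best alternating length ending on an up-step vs a down-step at each position: up/down = 1/1, 1/2, 3/1, 3/1, 3/4, 3/4, 1/4, 5/4, 5/6, 1/6, 7/4, 7/8, 9/8, 9/8, 9/4.
The maximum over both is 9; one such subsequence is 18, 12, 34, 5, 26, 23, 32, 5, 14.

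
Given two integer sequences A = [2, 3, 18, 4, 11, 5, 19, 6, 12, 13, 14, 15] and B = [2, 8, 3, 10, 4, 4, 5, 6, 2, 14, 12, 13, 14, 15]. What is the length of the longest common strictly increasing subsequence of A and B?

9

A longest common strictly increasing subsequence is 2, 3, 4, 5, 6, 12, 13, 14, 15 (length 9); it appears in order in both A and B, and no longer such subsequence exists.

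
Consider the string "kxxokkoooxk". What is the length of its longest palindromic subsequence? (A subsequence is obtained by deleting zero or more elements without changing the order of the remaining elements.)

Using dp[i][j] = 2 + dp[i+1][j−1] if the ends match, else max(dp[i+1][j], dp[i][j−1]):
dp[1][11] = 8. A witness is kxooooxk at positions 1,2,4,7,8,9,10,11.

8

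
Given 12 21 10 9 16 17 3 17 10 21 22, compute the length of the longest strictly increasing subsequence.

One longest increasing subsequence is 12, 16, 17, 21, 22 (positions 1,5,6,10,11), of length 5; no longer one exists.

5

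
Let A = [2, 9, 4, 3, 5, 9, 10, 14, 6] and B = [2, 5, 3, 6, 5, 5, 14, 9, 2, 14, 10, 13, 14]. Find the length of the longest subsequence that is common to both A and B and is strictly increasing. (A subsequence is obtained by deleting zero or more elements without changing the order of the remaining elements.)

6

For each value that appears in both, track the longest common increasing run ending there.
The best achievable length is 6; one witness is 2, 3, 5, 9, 10, 14 (A-positions 1,4,5,6,7,8, B-positions 1,3,5,8,11,13).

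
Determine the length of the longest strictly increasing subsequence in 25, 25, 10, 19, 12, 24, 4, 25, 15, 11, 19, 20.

Let dp[i] be the longest increasing subsequence ending at position i. Then dp = [1, 1, 1, 2, 2, 3, 1, 4, 3, 2, 4, 5].
The maximum is 5; one witness is 10, 12, 15, 19, 20 at positions 3,5,9,11,12.

5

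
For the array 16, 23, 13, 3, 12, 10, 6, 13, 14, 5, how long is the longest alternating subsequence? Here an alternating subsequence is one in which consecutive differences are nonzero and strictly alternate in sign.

Track the best alternating length ending on an up-step vs a down-step at each position: up/down = 1/1, 2/1, 1/3, 1/3, 4/3, 4/5, 4/5, 6/3, 6/3, 4/7.
The maximum over both is 7; one such subsequence is 16, 23, 3, 12, 10, 13, 5.

7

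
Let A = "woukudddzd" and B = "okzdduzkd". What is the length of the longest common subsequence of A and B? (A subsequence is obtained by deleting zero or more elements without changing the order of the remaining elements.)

6

A longest common subsequence is okddzd (length 6); the LCS DP confirms no longer common subsequence exists.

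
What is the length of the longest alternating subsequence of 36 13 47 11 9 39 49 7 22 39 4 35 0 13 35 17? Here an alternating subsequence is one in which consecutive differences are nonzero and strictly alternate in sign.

A longest alternating subsequence is 36, 13, 47, 11, 39, 7, 22, 4, 35, 0, 35, 17 (positions 1,2,3,4,6,8,9,11,12,13,15,16); its 11 consecutive differences strictly alternate in sign, and length 12 is optimal.

12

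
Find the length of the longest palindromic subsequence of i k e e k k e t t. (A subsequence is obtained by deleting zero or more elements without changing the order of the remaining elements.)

4

One longest palindromic subsequence is ekke (positions 4,5,6,7); it reads the same forward and backward, and the interval DP gives dp[1][9] = 4.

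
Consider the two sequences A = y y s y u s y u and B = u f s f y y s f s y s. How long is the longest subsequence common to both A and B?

A longest common subsequence is yysys (length 5); the LCS DP confirms no longer common subsequence exists.

5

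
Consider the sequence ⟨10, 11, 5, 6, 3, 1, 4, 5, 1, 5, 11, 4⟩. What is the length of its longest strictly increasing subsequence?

Let dp[i] be the longest increasing subsequence ending at position i. Then dp = [1, 2, 1, 2, 1, 1, 2, 3, 1, 3, 4, 2].
The maximum is 4; one witness is 3, 4, 5, 11 at positions 5,7,8,11.

4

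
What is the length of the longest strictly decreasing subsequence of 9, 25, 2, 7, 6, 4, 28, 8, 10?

4

Let dp[i] be the longest decreasing subsequence ending at position i. Then dp = [1, 1, 2, 2, 3, 4, 1, 2, 2].
The maximum is 4; one witness is 9, 7, 6, 4 at positions 1,4,5,6.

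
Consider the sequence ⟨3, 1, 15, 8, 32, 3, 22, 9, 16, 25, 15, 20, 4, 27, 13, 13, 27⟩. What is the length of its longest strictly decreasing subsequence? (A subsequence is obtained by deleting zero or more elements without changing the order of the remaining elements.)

5

One longest decreasing subsequence is 32, 22, 16, 15, 4 (positions 5,7,9,11,13), of length 5; no longer one exists.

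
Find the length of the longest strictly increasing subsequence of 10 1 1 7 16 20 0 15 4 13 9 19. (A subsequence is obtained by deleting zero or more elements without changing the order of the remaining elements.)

One longest increasing subsequence is 1, 7, 16, 20 (positions 2,4,5,6), of length 4; no longer one exists.

4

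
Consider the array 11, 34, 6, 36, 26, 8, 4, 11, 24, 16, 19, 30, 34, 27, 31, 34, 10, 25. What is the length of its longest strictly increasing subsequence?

Let dp[i] be the longest increasing subsequence ending at position i. Then dp = [1, 2, 1, 3, 2, 2, 1, 3, 4, 4, 5, 6, 7, 6, 7, 8, 3, 6].
The maximum is 8; one witness is 6, 8, 11, 16, 19, 30, 31, 34 at positions 3,6,8,10,11,12,15,16.

8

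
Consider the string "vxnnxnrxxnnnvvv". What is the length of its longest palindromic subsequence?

10

Using dp[i][j] = 2 + dp[i+1][j−1] if the ends match, else max(dp[i+1][j], dp[i][j−1]):
dp[1][15] = 10. A witness is vnnnxxnnnv at positions 1,3,4,6,8,9,10,11,12,15.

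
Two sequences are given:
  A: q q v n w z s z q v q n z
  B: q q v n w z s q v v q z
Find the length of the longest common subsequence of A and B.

11

A longest common subsequence is qqvnwzsqvqz (length 11); the LCS DP confirms no longer common subsequence exists.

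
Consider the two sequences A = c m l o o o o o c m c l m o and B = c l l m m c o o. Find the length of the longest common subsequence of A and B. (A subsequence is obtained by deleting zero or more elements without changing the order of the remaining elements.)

Backtracking the LCS table gives one alignment: c (A1,B1) → m (A2,B4) → m (A10,B5) → c (A11,B6) → o (A14,B8).
So the longest common subsequence has length 5.

5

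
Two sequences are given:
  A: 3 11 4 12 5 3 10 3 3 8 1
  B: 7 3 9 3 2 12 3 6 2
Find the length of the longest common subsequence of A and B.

3

A longest common subsequence is 3, 12, 3 (length 3); the LCS DP confirms no longer common subsequence exists.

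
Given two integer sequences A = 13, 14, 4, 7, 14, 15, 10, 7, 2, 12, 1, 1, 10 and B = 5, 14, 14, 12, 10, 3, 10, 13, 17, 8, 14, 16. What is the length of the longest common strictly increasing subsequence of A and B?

A longest common strictly increasing subsequence is 13, 14 (length 2); it appears in order in both A and B, and no longer such subsequence exists.

2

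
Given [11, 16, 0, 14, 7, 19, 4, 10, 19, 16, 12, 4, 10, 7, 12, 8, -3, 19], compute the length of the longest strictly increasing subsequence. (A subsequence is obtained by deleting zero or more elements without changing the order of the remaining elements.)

5

Scanning left to right, the best length ending at each element is: 11→1, 16→2, 0→1, 14→2, 7→2, 19→3, 4→2, 10→3, 19→4, 16→4, 12→4, 4→2, 10→3, 7→3, 12→4, 8→4, -3→1, 19→5.
So the longest increasing subsequence has length 5, e.g. 0, 7, 10, 16, 19.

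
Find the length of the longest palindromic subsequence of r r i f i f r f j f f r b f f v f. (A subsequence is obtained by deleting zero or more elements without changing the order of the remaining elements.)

9

One longest palindromic subsequence is ffrfffrff (positions 4,6,7,8,10,11,12,15,17); it reads the same forward and backward, and the interval DP gives dp[1][17] = 9.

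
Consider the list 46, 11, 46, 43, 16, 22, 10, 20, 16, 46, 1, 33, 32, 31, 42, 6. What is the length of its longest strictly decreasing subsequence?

6

Scanning left to right, the best length ending at each element is: 46→1, 11→2, 46→1, 43→2, 16→3, 22→3, 10→4, 20→4, 16→5, 46→1, 1→6, 33→3, 32→4, 31→5, 42→3, 6→6.
So the longest decreasing subsequence has length 6, e.g. 46, 43, 22, 20, 16, 1.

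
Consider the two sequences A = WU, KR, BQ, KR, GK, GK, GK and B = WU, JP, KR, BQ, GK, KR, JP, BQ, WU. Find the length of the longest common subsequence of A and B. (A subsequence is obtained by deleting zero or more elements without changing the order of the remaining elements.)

4

A longest common subsequence is WU, KR, BQ, KR (length 4); the LCS DP confirms no longer common subsequence exists.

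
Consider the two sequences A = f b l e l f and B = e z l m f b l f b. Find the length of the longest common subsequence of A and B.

A longest common subsequence is fblf (length 4); the LCS DP confirms no longer common subsequence exists.

4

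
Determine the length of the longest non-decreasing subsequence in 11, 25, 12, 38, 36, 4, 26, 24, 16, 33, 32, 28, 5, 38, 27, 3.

5

Scanning left to right, the best length ending at each element is: 11→1, 25→2, 12→2, 38→3, 36→3, 4→1, 26→3, 24→3, 16→3, 33→4, 32→4, 28→4, 5→2, 38→5, 27→4, 3→1.
So the longest non-decreasing subsequence has length 5, e.g. 11, 25, 26, 33, 38.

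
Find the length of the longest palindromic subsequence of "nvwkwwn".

5

Using dp[i][j] = 2 + dp[i+1][j−1] if the ends match, else max(dp[i+1][j], dp[i][j−1]):
dp[1][7] = 5. A witness is nwwwn at positions 1,3,5,6,7.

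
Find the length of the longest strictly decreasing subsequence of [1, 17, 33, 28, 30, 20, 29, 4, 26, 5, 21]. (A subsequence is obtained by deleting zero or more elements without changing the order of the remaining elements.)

Scanning left to right, the best length ending at each element is: 1→1, 17→1, 33→1, 28→2, 30→2, 20→3, 29→3, 4→4, 26→4, 5→5, 21→5.
So the longest decreasing subsequence has length 5, e.g. 33, 30, 29, 26, 5.

5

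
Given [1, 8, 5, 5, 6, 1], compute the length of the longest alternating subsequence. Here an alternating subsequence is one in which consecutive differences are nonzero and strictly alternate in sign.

A longest alternating subsequence is 1, 8, 5, 6, 1 (positions 1,2,3,5,6); its 4 consecutive differences strictly alternate in sign, and length 5 is optimal.

5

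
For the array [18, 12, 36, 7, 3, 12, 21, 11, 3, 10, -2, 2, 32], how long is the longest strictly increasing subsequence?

4

One longest increasing subsequence is 7, 12, 21, 32 (positions 4,6,7,13), of length 4; no longer one exists.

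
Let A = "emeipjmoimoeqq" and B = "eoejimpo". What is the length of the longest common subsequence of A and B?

Backtracking the LCS table gives one alignment: e (A1,B1) → e (A3,B3) → j (A6,B4) → i (A9,B5) → m (A10,B6) → o (A11,B8).
So the longest common subsequence has length 6.

6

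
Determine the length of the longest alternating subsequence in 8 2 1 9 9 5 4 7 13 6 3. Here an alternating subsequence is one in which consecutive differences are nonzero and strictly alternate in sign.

Track the best alternating length ending on an up-step vs a down-step at each position: up/down = 1/1, 1/2, 1/2, 3/1, 3/1, 3/4, 3/4, 5/4, 5/1, 5/6, 3/6.
The maximum over both is 6; one such subsequence is 8, 2, 9, 5, 7, 6.

6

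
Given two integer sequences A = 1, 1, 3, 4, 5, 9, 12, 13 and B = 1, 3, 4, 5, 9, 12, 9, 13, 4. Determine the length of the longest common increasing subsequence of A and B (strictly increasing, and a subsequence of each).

For each value that appears in both, track the longest common increasing run ending there.
The best achievable length is 7; one witness is 1, 3, 4, 5, 9, 12, 13 (A-positions 1,3,4,5,6,7,8, B-positions 1,2,3,4,5,6,8).

7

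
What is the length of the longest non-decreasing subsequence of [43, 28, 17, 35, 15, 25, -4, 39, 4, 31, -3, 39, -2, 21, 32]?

Scanning left to right, the best length ending at each element is: 43→1, 28→1, 17→1, 35→2, 15→1, 25→2, -4→1, 39→3, 4→2, 31→3, -3→2, 39→4, -2→3, 21→4, 32→5.
So the longest non-decreasing subsequence has length 5, e.g. -4, -3, -2, 21, 32.

5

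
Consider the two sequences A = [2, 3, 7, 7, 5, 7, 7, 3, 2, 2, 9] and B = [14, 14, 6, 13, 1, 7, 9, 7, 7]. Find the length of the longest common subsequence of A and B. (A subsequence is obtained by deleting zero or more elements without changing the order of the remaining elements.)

3

Backtracking the LCS table gives one alignment: 7 (A3,B6) → 7 (A6,B8) → 7 (A7,B9).
So the longest common subsequence has length 3.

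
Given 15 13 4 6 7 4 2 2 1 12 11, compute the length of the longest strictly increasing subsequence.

4

Let dp[i] be the longest increasing subsequence ending at position i. Then dp = [1, 1, 1, 2, 3, 1, 1, 1, 1, 4, 4].
The maximum is 4; one witness is 4, 6, 7, 12 at positions 3,4,5,10.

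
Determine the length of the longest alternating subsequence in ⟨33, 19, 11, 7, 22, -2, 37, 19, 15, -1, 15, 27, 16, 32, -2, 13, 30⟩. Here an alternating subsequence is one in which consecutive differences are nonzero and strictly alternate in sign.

Track the best alternating length ending on an up-step vs a down-step at each position: up/down = 1/1, 1/2, 1/2, 1/2, 3/2, 1/4, 5/1, 5/6, 5/6, 5/6, 7/6, 7/6, 7/8, 9/6, 1/10, 11/10, 11/10.
The maximum over both is 11; one such subsequence is 33, 19, 22, -2, 37, 19, 27, 16, 32, -2, 13.

11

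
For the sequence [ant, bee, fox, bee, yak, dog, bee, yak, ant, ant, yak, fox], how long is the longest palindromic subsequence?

6

Using dp[i][j] = 2 + dp[i+1][j−1] if the ends match, else max(dp[i+1][j], dp[i][j−1]):
dp[1][12] = 6. A witness is fox yak ant ant yak fox at positions 3,5,9,10,11,12.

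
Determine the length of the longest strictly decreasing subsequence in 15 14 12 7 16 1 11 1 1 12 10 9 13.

Scanning left to right, the best length ending at each element is: 15→1, 14→2, 12→3, 7→4, 16→1, 1→5, 11→4, 1→5, 1→5, 12→3, 10→5, 9→6, 13→3.
So the longest decreasing subsequence has length 6, e.g. 15, 14, 12, 11, 10, 9.

6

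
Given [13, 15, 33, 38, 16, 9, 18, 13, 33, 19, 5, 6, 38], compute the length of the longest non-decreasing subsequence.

Scanning left to right, the best length ending at each element is: 13→1, 15→2, 33→3, 38→4, 16→3, 9→1, 18→4, 13→2, 33→5, 19→5, 5→1, 6→2, 38→6.
So the longest non-decreasing subsequence has length 6, e.g. 13, 15, 16, 18, 33, 38.

6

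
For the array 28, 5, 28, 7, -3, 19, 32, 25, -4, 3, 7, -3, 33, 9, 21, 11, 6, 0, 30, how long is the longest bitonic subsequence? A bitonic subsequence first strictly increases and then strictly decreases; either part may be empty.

One longest bitonic subsequence is 5, 7, 19, 32, 25, 21, 11, 6, 0 (positions 2,4,6,7,8,15,16,17,18): it rises to 32 then falls. Length 9 is optimal.

9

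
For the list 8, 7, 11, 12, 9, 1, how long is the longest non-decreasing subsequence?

Let dp[i] be the longest non-decreasing subsequence ending at position i. Then dp = [1, 1, 2, 3, 2, 1].
The maximum is 3; one witness is 8, 11, 12 at positions 1,3,4.

3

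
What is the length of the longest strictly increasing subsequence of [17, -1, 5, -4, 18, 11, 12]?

4

One longest increasing subsequence is -1, 5, 11, 12 (positions 2,3,6,7), of length 4; no longer one exists.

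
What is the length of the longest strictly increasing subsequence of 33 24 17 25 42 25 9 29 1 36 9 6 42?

Scanning left to right, the best length ending at each element is: 33→1, 24→1, 17→1, 25→2, 42→3, 25→2, 9→1, 29→3, 1→1, 36→4, 9→2, 6→2, 42→5.
So the longest increasing subsequence has length 5, e.g. 24, 25, 29, 36, 42.

5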